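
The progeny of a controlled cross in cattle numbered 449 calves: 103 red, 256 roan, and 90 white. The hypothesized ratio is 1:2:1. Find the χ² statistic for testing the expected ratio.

9.592

Total ratio parts = 4. Expected numbers out of 449:
  red: 449 × 1/4 = 112.25
  roan: 449 × 2/4 = 224.5
  white: 449 × 1/4 = 112.25
χ² = Σ (O − E)² / E
  red: (103 − 112.25)² / 112.25 = 0.7622
  roan: (256 − 224.5)² / 224.5 = 4.4198
  white: (90 − 112.25)² / 112.25 = 4.4104
χ² = 0.7622 + 4.4198 + 4.4104 = 9.5924 ≈ 9.592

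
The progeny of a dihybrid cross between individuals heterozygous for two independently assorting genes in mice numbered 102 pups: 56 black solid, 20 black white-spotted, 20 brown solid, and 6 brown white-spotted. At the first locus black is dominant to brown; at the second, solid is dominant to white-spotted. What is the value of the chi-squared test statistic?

A dihybrid F₂ with independent assortment and complete dominance at both loci gives a 9:3:3:1 phenotypic ratio.
Total ratio parts = 16. Expected numbers out of 102:
  black solid: 102 × 9/16 = 57.375
  black white-spotted: 102 × 3/16 = 19.125
  brown solid: 102 × 3/16 = 19.125
  brown white-spotted: 102 × 1/16 = 6.375
χ² = Σ (O − E)² / E
  black solid: (56 − 57.375)² / 57.375 = 0.0330
  black white-spotted: (20 − 19.125)² / 19.125 = 0.0400
  brown solid: (20 − 19.125)² / 19.125 = 0.0400
  brown white-spotted: (6 − 6.375)² / 6.375 = 0.0221
χ² = 0.0330 + 0.0400 + 0.0400 + 0.0221 = 0.1351 ≈ 0.135

0.135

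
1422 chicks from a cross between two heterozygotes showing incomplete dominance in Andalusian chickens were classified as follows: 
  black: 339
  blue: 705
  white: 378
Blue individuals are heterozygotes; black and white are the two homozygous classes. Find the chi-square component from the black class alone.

With incomplete dominance, a heterozygote × heterozygote cross gives a 1:2:1 phenotypic ratio.
Expected counts for N = 1422 under a 1:2:1 ratio (total parts = 4):
  black: 1422 × 1/4 = 355.5
  blue: 1422 × 2/4 = 711
  white: 1422 × 1/4 = 355.5
Contribution of black: (339 − 355.5)² / 355.5 = 0.7658

0.766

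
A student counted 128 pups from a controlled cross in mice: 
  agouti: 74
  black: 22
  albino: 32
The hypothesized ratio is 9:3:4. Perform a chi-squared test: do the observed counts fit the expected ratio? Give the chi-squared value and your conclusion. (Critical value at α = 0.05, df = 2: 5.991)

The 9:3:4 ratio has 16 parts, so with N = 128 the expected counts are:
  agouti: 128 × 9/16 = 72
  black: 128 × 3/16 = 24
  albino: 128 × 4/16 = 32
χ² = Σ (O − E)² / E
  agouti: (74 − 72)² / 72 = 0.0556
  black: (22 − 24)² / 24 = 0.1667
  albino: (32 − 32)² / 32 = 0.0000
χ² = 0.0556 + 0.1667 + 0.0000 = 0.2223 ≈ 0.222
Degrees of freedom = 3 − 1 = 2; critical value at α = 0.05 is 5.991.
Since 0.222 < 5.991, we fail to reject the null hypothesis — the data are consistent with the 9:3:4 ratio.

0.222; consistent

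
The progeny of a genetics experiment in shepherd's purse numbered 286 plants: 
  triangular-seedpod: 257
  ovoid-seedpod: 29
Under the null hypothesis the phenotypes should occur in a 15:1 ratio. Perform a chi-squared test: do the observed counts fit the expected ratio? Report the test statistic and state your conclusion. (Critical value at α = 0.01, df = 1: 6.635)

7.386; not consistent

Expected counts for N = 286 under a 15:1 ratio (total parts = 16):
  triangular-seedpod: 286 × 15/16 = 268.125
  ovoid-seedpod: 286 × 1/16 = 17.875
χ² = Σ (O − E)² / E
  triangular-seedpod: (257 − 268.125)² / 268.125 = 0.4616
  ovoid-seedpod: (29 − 17.875)² / 17.875 = 6.9240
χ² = 0.4616 + 6.9240 = 7.3856 ≈ 7.386
Degrees of freedom = 2 − 1 = 1; critical value at α = 0.01 is 6.635.
Since 7.386 > 6.635, we reject the null hypothesis — the data do not fit the 15:1 ratio.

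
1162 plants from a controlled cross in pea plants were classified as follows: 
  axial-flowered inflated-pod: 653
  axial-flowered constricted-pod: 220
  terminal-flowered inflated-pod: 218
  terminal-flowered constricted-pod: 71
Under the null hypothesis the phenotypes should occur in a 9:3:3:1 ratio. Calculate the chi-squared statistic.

0.058

The 9:3:3:1 ratio has 16 parts, so with N = 1162 the expected counts are:
  axial-flowered inflated-pod: 1162 × 9/16 = 653.625
  axial-flowered constricted-pod: 1162 × 3/16 = 217.875
  terminal-flowered inflated-pod: 1162 × 3/16 = 217.875
  terminal-flowered constricted-pod: 1162 × 1/16 = 72.625
χ² = Σ (O − E)² / E
  axial-flowered inflated-pod: (653 − 653.625)² / 653.625 = 0.0006
  axial-flowered constricted-pod: (220 − 217.875)² / 217.875 = 0.0207
  terminal-flowered inflated-pod: (218 − 217.875)² / 217.875 = 0.0001
  terminal-flowered constricted-pod: (71 − 72.625)² / 72.625 = 0.0364
χ² = 0.0006 + 0.0207 + 0.0001 + 0.0364 = 0.0578 ≈ 0.058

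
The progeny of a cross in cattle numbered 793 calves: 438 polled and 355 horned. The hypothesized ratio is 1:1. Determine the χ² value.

8.687

Total ratio parts = 2. Expected numbers out of 793:
  polled: 793 × 1/2 = 396.5
  horned: 793 × 1/2 = 396.5
χ² = Σ (O − E)² / E
  polled: (438 − 396.5)² / 396.5 = 4.3436
  horned: (355 − 396.5)² / 396.5 = 4.3436
χ² = 4.3436 + 4.3436 = 8.6872 ≈ 8.687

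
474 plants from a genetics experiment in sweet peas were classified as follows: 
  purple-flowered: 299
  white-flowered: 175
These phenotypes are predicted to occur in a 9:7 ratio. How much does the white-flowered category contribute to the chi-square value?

5.054

Expected counts for N = 474 under a 9:7 ratio (total parts = 16):
  purple-flowered: 474 × 9/16 = 266.625
  white-flowered: 474 × 7/16 = 207.375
Contribution of white-flowered: (175 − 207.375)² / 207.375 = 5.0543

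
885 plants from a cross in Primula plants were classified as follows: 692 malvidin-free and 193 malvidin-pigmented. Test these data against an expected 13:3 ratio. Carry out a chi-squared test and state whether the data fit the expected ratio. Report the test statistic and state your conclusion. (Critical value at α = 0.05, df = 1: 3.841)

5.432; not consistent

Expected counts for N = 885 under a 13:3 ratio (total parts = 16):
  malvidin-free: 885 × 13/16 = 719.0625
  malvidin-pigmented: 885 × 3/16 = 165.9375
χ² = Σ (O − E)² / E
  malvidin-free: (692 − 719.0625)² / 719.0625 = 1.0185
  malvidin-pigmented: (193 − 165.9375)² / 165.9375 = 4.4136
χ² = 1.0185 + 4.4136 = 5.4321 ≈ 5.432
Degrees of freedom = 2 − 1 = 1; critical value at α = 0.05 is 3.841.
Since 5.432 > 3.841, we reject the null hypothesis — the data do not fit the 13:3 ratio.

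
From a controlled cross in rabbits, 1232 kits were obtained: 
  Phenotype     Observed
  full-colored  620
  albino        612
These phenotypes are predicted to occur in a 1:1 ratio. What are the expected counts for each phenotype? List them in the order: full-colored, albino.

616, 616

Under the 1:1 hypothesis (Σ ratio = 2, N = 1232):
  full-colored: 1232 × 1/2 = 616
  albino: 1232 × 1/2 = 616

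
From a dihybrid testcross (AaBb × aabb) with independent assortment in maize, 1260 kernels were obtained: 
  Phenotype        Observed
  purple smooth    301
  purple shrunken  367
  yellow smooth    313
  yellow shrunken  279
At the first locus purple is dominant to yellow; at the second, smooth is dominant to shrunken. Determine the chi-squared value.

A dihybrid testcross with independent assortment gives a 1:1:1:1 ratio.
The 1:1:1:1 ratio has 4 parts, so with N = 1260 the expected counts are:
  purple smooth: 1260 × 1/4 = 315
  purple shrunken: 1260 × 1/4 = 315
  yellow smooth: 1260 × 1/4 = 315
  yellow shrunken: 1260 × 1/4 = 315
χ² = Σ (O − E)² / E
  purple smooth: (301 − 315)² / 315 = 0.6222
  purple shrunken: (367 − 315)² / 315 = 8.5841
  yellow smooth: (313 − 315)² / 315 = 0.0127
  yellow shrunken: (279 − 315)² / 315 = 4.1143
χ² = 0.6222 + 8.5841 + 0.0127 + 4.1143 = 13.3333 ≈ 13.333

13.333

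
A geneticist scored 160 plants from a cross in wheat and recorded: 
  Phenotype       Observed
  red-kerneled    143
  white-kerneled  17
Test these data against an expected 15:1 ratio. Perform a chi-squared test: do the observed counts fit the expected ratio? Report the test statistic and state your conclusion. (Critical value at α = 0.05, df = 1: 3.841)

5.227; not consistent

Total ratio parts = 16. Expected numbers out of 160:
  red-kerneled: 160 × 15/16 = 150
  white-kerneled: 160 × 1/16 = 10
χ² = Σ (O − E)² / E
  red-kerneled: (143 − 150)² / 150 = 0.3267
  white-kerneled: (17 − 10)² / 10 = 4.9000
χ² = 0.3267 + 4.9000 = 5.2267 ≈ 5.227
Degrees of freedom = 2 − 1 = 1; critical value at α = 0.05 is 3.841.
Since 5.227 > 3.841, we reject the null hypothesis — the data do not fit the 15:1 ratio.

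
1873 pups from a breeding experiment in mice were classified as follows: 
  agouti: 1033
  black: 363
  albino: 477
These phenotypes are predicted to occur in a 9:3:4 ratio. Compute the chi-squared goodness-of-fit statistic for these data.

Expected counts for N = 1873 under a 9:3:4 ratio (total parts = 16):
  agouti: 1873 × 9/16 = 1053.5625
  black: 1873 × 3/16 = 351.1875
  albino: 1873 × 4/16 = 468.25
χ² = Σ (O − E)² / E
  agouti: (1033 − 1053.5625)² / 1053.5625 = 0.4013
  black: (363 − 351.1875)² / 351.1875 = 0.3973
  albino: (477 − 468.25)² / 468.25 = 0.1635
χ² = 0.4013 + 0.3973 + 0.1635 = 0.9621 ≈ 0.962

0.962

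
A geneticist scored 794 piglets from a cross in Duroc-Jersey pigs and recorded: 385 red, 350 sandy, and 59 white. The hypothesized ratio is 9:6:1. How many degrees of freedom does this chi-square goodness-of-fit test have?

A goodness-of-fit test with 3 phenotype classes has df = 3 − 1 = 2.

2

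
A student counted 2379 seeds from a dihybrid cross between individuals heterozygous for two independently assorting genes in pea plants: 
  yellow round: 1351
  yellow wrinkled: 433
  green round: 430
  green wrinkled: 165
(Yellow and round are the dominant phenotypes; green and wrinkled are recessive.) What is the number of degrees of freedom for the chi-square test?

3

A dihybrid F₂ with independent assortment and complete dominance at both loci gives a 9:3:3:1 phenotypic ratio.
A goodness-of-fit test with 4 phenotype classes has df = 4 − 1 = 3.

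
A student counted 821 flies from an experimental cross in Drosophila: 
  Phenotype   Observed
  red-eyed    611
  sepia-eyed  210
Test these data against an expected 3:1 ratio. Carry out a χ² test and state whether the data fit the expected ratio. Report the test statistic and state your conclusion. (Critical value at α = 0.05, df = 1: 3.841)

0.147; consistent

Total ratio parts = 4. Expected numbers out of 821:
  red-eyed: 821 × 3/4 = 615.75
  sepia-eyed: 821 × 1/4 = 205.25
χ² = Σ (O − E)² / E
  red-eyed: (611 − 615.75)² / 615.75 = 0.0366
  sepia-eyed: (210 − 205.25)² / 205.25 = 0.1099
χ² = 0.0366 + 0.1099 = 0.1465 ≈ 0.147
Degrees of freedom = 2 − 1 = 1; critical value at α = 0.05 is 3.841.
Since 0.147 < 3.841, we fail to reject the null hypothesis — the data are consistent with the 3:1 ratio.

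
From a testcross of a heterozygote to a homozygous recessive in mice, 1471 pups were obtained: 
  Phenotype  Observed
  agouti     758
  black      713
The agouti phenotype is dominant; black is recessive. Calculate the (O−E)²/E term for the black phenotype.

0.688

A testcross of a heterozygote (Aa × aa) gives a 1:1 phenotypic ratio.
Expected counts for N = 1471 under a 1:1 ratio (total parts = 2):
  agouti: 1471 × 1/2 = 735.5
  black: 1471 × 1/2 = 735.5
Contribution of black: (713 − 735.5)² / 735.5 = 0.6883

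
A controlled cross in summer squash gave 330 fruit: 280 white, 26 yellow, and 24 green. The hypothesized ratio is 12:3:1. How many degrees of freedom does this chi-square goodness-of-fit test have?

2

A goodness-of-fit test with 3 phenotype classes has df = 3 − 1 = 2.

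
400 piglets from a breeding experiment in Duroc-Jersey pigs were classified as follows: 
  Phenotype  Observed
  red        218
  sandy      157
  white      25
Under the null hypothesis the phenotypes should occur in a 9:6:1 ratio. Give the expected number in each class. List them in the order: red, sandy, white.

225, 150, 25

Expected counts for N = 400 under a 9:6:1 ratio (total parts = 16):
  red: 400 × 9/16 = 225
  sandy: 400 × 6/16 = 150
  white: 400 × 1/16 = 25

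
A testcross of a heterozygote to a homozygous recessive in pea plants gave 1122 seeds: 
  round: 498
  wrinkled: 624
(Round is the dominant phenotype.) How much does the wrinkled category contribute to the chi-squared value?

7.075

A testcross of a heterozygote (Aa × aa) gives a 1:1 phenotypic ratio.
Expected counts for N = 1122 under a 1:1 ratio (total parts = 2):
  round: 1122 × 1/2 = 561
  wrinkled: 1122 × 1/2 = 561
Contribution of wrinkled: (624 − 561)² / 561 = 7.0749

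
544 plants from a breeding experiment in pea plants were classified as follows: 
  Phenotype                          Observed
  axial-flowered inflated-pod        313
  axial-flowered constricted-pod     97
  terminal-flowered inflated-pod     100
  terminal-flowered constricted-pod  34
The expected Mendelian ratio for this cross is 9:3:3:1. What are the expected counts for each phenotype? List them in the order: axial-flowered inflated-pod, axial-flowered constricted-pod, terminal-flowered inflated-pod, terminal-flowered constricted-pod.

306, 102, 102, 34

Total ratio parts = 16. Expected numbers out of 544:
  axial-flowered inflated-pod: 544 × 9/16 = 306
  axial-flowered constricted-pod: 544 × 3/16 = 102
  terminal-flowered inflated-pod: 544 × 3/16 = 102
  terminal-flowered constricted-pod: 544 × 1/16 = 34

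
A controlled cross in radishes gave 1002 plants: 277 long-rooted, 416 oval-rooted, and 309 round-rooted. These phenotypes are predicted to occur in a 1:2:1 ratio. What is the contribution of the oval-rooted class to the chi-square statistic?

Under the 1:2:1 hypothesis (Σ ratio = 4, N = 1002):
  long-rooted: 1002 × 1/4 = 250.5
  oval-rooted: 1002 × 2/4 = 501
  round-rooted: 1002 × 1/4 = 250.5
Contribution of oval-rooted: (416 − 501)² / 501 = 14.4212

14.421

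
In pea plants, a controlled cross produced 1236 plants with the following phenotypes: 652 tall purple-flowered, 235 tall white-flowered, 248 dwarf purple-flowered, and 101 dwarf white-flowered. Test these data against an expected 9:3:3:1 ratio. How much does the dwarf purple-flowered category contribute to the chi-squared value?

1.139

Under the 9:3:3:1 hypothesis (Σ ratio = 16, N = 1236):
  tall purple-flowered: 1236 × 9/16 = 695.25
  tall white-flowered: 1236 × 3/16 = 231.75
  dwarf purple-flowered: 1236 × 3/16 = 231.75
  dwarf white-flowered: 1236 × 1/16 = 77.25
Contribution of dwarf purple-flowered: (248 − 231.75)² / 231.75 = 1.1394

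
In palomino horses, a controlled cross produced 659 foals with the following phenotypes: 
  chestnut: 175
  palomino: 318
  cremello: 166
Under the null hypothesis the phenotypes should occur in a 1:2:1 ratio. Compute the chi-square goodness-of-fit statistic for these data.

Expected counts for N = 659 under a 1:2:1 ratio (total parts = 4):
  chestnut: 659 × 1/4 = 164.75
  palomino: 659 × 2/4 = 329.5
  cremello: 659 × 1/4 = 164.75
χ² = Σ (O − E)² / E
  chestnut: (175 − 164.75)² / 164.75 = 0.6377
  palomino: (318 − 329.5)² / 329.5 = 0.4014
  cremello: (166 − 164.75)² / 164.75 = 0.0095
χ² = 0.6377 + 0.4014 + 0.0095 = 1.0486 ≈ 1.049

1.049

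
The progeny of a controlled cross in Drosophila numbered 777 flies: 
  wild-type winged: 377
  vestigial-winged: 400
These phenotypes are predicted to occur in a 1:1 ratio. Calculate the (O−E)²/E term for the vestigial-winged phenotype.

0.340

Under the 1:1 hypothesis (Σ ratio = 2, N = 777):
  wild-type winged: 777 × 1/2 = 388.5
  vestigial-winged: 777 × 1/2 = 388.5
Contribution of vestigial-winged: (400 − 388.5)² / 388.5 = 0.3404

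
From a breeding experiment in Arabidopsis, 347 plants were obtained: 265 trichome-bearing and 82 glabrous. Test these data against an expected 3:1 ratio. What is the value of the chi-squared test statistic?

Under the 3:1 hypothesis (Σ ratio = 4, N = 347):
  trichome-bearing: 347 × 3/4 = 260.25
  glabrous: 347 × 1/4 = 86.75
χ² = Σ (O − E)² / E
  trichome-bearing: (265 − 260.25)² / 260.25 = 0.0867
  glabrous: (82 − 86.75)² / 86.75 = 0.2601
χ² = 0.0867 + 0.2601 = 0.3468 ≈ 0.347

0.347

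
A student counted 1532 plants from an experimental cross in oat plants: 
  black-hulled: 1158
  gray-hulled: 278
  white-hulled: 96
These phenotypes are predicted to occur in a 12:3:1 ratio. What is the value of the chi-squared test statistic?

Total ratio parts = 16. Expected numbers out of 1532:
  black-hulled: 1532 × 12/16 = 1149
  gray-hulled: 1532 × 3/16 = 287.25
  white-hulled: 1532 × 1/16 = 95.75
χ² = Σ (O − E)² / E
  black-hulled: (1158 − 1149)² / 1149 = 0.0705
  gray-hulled: (278 − 287.25)² / 287.25 = 0.2979
  white-hulled: (96 − 95.75)² / 95.75 = 0.0007
χ² = 0.0705 + 0.2979 + 0.0007 = 0.3691 ≈ 0.369

0.369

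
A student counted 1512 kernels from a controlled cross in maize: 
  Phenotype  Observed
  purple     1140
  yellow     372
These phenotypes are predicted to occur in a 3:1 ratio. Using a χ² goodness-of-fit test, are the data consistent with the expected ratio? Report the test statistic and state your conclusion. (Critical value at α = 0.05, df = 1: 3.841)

0.127; consistent

The 3:1 ratio has 4 parts, so with N = 1512 the expected counts are:
  purple: 1512 × 3/4 = 1134
  yellow: 1512 × 1/4 = 378
χ² = Σ (O − E)² / E
  purple: (1140 − 1134)² / 1134 = 0.0317
  yellow: (372 − 378)² / 378 = 0.0952
χ² = 0.0317 + 0.0952 = 0.1269 ≈ 0.127
Degrees of freedom = 2 − 1 = 1; critical value at α = 0.05 is 3.841.
Since 0.127 < 3.841, we fail to reject the null hypothesis — the data are consistent with the 3:1 ratio.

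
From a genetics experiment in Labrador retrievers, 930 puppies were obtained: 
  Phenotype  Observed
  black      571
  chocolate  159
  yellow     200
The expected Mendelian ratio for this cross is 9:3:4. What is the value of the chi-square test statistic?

Expected counts for N = 930 under a 9:3:4 ratio (total parts = 16):
  black: 930 × 9/16 = 523.125
  chocolate: 930 × 3/16 = 174.375
  yellow: 930 × 4/16 = 232.5
χ² = Σ (O − E)² / E
  black: (571 − 523.125)² / 523.125 = 4.3814
  chocolate: (159 − 174.375)² / 174.375 = 1.3556
  yellow: (200 − 232.5)² / 232.5 = 4.5430
χ² = 4.3814 + 1.3556 + 4.5430 = 10.280

10.280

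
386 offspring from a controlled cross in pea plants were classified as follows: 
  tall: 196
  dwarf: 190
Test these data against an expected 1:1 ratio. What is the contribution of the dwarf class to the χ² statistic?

0.047

Under the 1:1 hypothesis (Σ ratio = 2, N = 386):
  tall: 386 × 1/2 = 193
  dwarf: 386 × 1/2 = 193
Contribution of dwarf: (190 − 193)² / 193 = 0.0466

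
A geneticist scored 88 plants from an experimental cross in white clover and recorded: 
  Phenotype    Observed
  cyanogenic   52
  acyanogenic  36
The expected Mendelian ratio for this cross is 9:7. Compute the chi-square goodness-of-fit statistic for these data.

Under the 9:7 hypothesis (Σ ratio = 16, N = 88):
  cyanogenic: 88 × 9/16 = 49.5
  acyanogenic: 88 × 7/16 = 38.5
χ² = Σ (O − E)² / E
  cyanogenic: (52 − 49.5)² / 49.5 = 0.1263
  acyanogenic: (36 − 38.5)² / 38.5 = 0.1623
χ² = 0.1263 + 0.1623 = 0.2886 ≈ 0.289

0.289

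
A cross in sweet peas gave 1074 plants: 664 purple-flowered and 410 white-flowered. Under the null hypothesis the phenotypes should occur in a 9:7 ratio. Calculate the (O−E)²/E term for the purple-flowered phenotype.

5.934

The 9:7 ratio has 16 parts, so with N = 1074 the expected counts are:
  purple-flowered: 1074 × 9/16 = 604.125
  white-flowered: 1074 × 7/16 = 469.875
Contribution of purple-flowered: (664 − 604.125)² / 604.125 = 5.9342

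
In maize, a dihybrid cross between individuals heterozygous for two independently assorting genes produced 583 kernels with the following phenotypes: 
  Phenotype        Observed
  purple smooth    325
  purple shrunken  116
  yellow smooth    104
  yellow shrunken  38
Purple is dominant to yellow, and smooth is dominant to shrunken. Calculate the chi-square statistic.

A dihybrid F₂ with independent assortment and complete dominance at both loci gives a 9:3:3:1 phenotypic ratio.
Total ratio parts = 16. Expected numbers out of 583:
  purple smooth: 583 × 9/16 = 327.9375
  purple shrunken: 583 × 3/16 = 109.3125
  yellow smooth: 583 × 3/16 = 109.3125
  yellow shrunken: 583 × 1/16 = 36.4375
χ² = Σ (O − E)² / E
  purple smooth: (325 − 327.9375)² / 327.9375 = 0.0263
  purple shrunken: (116 − 109.3125)² / 109.3125 = 0.4091
  yellow smooth: (104 − 109.3125)² / 109.3125 = 0.2582
  yellow shrunken: (38 − 36.4375)² / 36.4375 = 0.0670
χ² = 0.0263 + 0.4091 + 0.2582 + 0.0670 = 0.7606 ≈ 0.761

0.761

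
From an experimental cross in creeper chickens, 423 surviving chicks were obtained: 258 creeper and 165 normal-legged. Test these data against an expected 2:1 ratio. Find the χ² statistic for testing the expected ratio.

6.128

Expected counts for N = 423 under a 2:1 ratio (total parts = 3):
  creeper: 423 × 2/3 = 282
  normal-legged: 423 × 1/3 = 141
χ² = Σ (O − E)² / E
  creeper: (258 − 282)² / 282 = 2.0426
  normal-legged: (165 − 141)² / 141 = 4.0851
χ² = 2.0426 + 4.0851 = 6.1277 ≈ 6.128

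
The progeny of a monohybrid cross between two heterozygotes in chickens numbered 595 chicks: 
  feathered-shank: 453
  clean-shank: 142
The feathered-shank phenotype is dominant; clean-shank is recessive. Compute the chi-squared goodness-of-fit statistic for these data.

0.408

For a monohybrid cross between heterozygotes with complete dominance, the expected phenotypic ratio is 3:1.
Under the 3:1 hypothesis (Σ ratio = 4, N = 595):
  feathered-shank: 595 × 3/4 = 446.25
  clean-shank: 595 × 1/4 = 148.75
χ² = Σ (O − E)² / E
  feathered-shank: (453 − 446.25)² / 446.25 = 0.1021
  clean-shank: (142 − 148.75)² / 148.75 = 0.3063
χ² = 0.1021 + 0.3063 = 0.4084 ≈ 0.408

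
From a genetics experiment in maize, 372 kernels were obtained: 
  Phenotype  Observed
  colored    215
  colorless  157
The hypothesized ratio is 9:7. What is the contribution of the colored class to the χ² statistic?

0.158

Under the 9:7 hypothesis (Σ ratio = 16, N = 372):
  colored: 372 × 9/16 = 209.25
  colorless: 372 × 7/16 = 162.75
Contribution of colored: (215 − 209.25)² / 209.25 = 0.1580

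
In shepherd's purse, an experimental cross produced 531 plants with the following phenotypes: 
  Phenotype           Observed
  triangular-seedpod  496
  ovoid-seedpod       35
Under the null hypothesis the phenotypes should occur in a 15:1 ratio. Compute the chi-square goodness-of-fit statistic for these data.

Under the 15:1 hypothesis (Σ ratio = 16, N = 531):
  triangular-seedpod: 531 × 15/16 = 497.8125
  ovoid-seedpod: 531 × 1/16 = 33.1875
χ² = Σ (O − E)² / E
  triangular-seedpod: (496 − 497.8125)² / 497.8125 = 0.0066
  ovoid-seedpod: (35 − 33.1875)² / 33.1875 = 0.0990
χ² = 0.0066 + 0.0990 = 0.1056 ≈ 0.106

0.106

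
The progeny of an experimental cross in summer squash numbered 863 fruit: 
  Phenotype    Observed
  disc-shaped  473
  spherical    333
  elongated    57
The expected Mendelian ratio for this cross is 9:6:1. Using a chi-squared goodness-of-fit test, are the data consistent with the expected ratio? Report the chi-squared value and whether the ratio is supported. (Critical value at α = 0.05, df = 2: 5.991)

0.764; consistent

Total ratio parts = 16. Expected numbers out of 863:
  disc-shaped: 863 × 9/16 = 485.4375
  spherical: 863 × 6/16 = 323.625
  elongated: 863 × 1/16 = 53.9375
χ² = Σ (O − E)² / E
  disc-shaped: (473 − 485.4375)² / 485.4375 = 0.3187
  spherical: (333 − 323.625)² / 323.625 = 0.2716
  elongated: (57 − 53.9375)² / 53.9375 = 0.1739
χ² = 0.3187 + 0.2716 + 0.1739 = 0.7642 ≈ 0.764
Degrees of freedom = 3 − 1 = 2; critical value at α = 0.05 is 5.991.
Since 0.764 < 5.991, we fail to reject the null hypothesis — the data are consistent with the 9:6:1 ratio.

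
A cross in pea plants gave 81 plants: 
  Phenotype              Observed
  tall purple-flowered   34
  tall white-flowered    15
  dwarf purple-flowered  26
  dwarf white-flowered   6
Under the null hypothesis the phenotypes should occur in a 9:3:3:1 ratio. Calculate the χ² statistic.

10.808

Total ratio parts = 16. Expected numbers out of 81:
  tall purple-flowered: 81 × 9/16 = 45.5625
  tall white-flowered: 81 × 3/16 = 15.1875
  dwarf purple-flowered: 81 × 3/16 = 15.1875
  dwarf white-flowered: 81 × 1/16 = 5.0625
χ² = Σ (O − E)² / E
  tall purple-flowered: (34 − 45.5625)² / 45.5625 = 2.9342
  tall white-flowered: (15 − 15.1875)² / 15.1875 = 0.0023
  dwarf purple-flowered: (26 − 15.1875)² / 15.1875 = 7.6978
  dwarf white-flowered: (6 − 5.0625)² / 5.0625 = 0.1736
χ² = 2.9342 + 0.0023 + 7.6978 + 0.1736 = 10.8079 ≈ 10.808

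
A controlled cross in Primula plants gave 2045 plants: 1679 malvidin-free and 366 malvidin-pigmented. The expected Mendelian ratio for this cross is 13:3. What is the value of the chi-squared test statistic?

0.976

Total ratio parts = 16. Expected numbers out of 2045:
  malvidin-free: 2045 × 13/16 = 1661.5625
  malvidin-pigmented: 2045 × 3/16 = 383.4375
χ² = Σ (O − E)² / E
  malvidin-free: (1679 − 1661.5625)² / 1661.5625 = 0.1830
  malvidin-pigmented: (366 − 383.4375)² / 383.4375 = 0.7930
χ² = 0.1830 + 0.7930 = 0.976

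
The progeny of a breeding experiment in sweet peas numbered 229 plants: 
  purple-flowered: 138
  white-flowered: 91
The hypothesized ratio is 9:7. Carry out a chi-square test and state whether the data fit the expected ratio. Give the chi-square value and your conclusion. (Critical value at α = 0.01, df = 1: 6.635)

1.498; consistent

Expected counts for N = 229 under a 9:7 ratio (total parts = 16):
  purple-flowered: 229 × 9/16 = 128.8125
  white-flowered: 229 × 7/16 = 100.1875
χ² = Σ (O − E)² / E
  purple-flowered: (138 − 128.8125)² / 128.8125 = 0.6553
  white-flowered: (91 − 100.1875)² / 100.1875 = 0.8425
χ² = 0.6553 + 0.8425 = 1.4978 ≈ 1.498
Degrees of freedom = 2 − 1 = 1; critical value at α = 0.01 is 6.635.
Since 1.498 < 6.635, we fail to reject the null hypothesis — the data are consistent with the 9:7 ratio.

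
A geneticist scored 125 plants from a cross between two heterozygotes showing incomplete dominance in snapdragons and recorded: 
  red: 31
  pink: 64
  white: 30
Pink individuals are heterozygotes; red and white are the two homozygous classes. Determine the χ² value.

With incomplete dominance, a heterozygote × heterozygote cross gives a 1:2:1 phenotypic ratio.
Under the 1:2:1 hypothesis (Σ ratio = 4, N = 125):
  red: 125 × 1/4 = 31.25
  pink: 125 × 2/4 = 62.5
  white: 125 × 1/4 = 31.25
χ² = Σ (O − E)² / E
  red: (31 − 31.25)² / 31.25 = 0.0020
  pink: (64 − 62.5)² / 62.5 = 0.0360
  white: (30 − 31.25)² / 31.25 = 0.0500
χ² = 0.0020 + 0.0360 + 0.0500 = 0.088

0.088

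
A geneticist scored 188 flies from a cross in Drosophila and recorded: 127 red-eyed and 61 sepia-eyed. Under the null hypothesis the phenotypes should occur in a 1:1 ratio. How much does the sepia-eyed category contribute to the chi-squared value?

11.585

The 1:1 ratio has 2 parts, so with N = 188 the expected counts are:
  red-eyed: 188 × 1/2 = 94
  sepia-eyed: 188 × 1/2 = 94
Contribution of sepia-eyed: (61 − 94)² / 94 = 11.5851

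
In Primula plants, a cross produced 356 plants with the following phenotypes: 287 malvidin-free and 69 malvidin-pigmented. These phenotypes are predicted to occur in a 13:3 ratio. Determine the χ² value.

Total ratio parts = 16. Expected numbers out of 356:
  malvidin-free: 356 × 13/16 = 289.25
  malvidin-pigmented: 356 × 3/16 = 66.75
χ² = Σ (O − E)² / E
  malvidin-free: (287 − 289.25)² / 289.25 = 0.0175
  malvidin-pigmented: (69 − 66.75)² / 66.75 = 0.0758
χ² = 0.0175 + 0.0758 = 0.0933 ≈ 0.093

0.093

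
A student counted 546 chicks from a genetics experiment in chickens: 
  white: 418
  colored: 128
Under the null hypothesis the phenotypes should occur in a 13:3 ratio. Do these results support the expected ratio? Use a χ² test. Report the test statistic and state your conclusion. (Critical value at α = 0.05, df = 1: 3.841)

7.894; not consistent

The 13:3 ratio has 16 parts, so with N = 546 the expected counts are:
  white: 546 × 13/16 = 443.625
  colored: 546 × 3/16 = 102.375
χ² = Σ (O − E)² / E
  white: (418 − 443.625)² / 443.625 = 1.4802
  colored: (128 − 102.375)² / 102.375 = 6.4141
χ² = 1.4802 + 6.4141 = 7.8943 ≈ 7.894
Degrees of freedom = 2 − 1 = 1; critical value at α = 0.05 is 3.841.
Since 7.894 > 3.841, we reject the null hypothesis — the data do not fit the 13:3 ratio.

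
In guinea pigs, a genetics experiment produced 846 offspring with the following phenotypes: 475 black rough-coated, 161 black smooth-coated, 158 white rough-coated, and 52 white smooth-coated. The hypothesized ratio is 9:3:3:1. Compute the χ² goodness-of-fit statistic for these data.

Under the 9:3:3:1 hypothesis (Σ ratio = 16, N = 846):
  black rough-coated: 846 × 9/16 = 475.875
  black smooth-coated: 846 × 3/16 = 158.625
  white rough-coated: 846 × 3/16 = 158.625
  white smooth-coated: 846 × 1/16 = 52.875
χ² = Σ (O − E)² / E
  black rough-coated: (475 − 475.875)² / 475.875 = 0.0016
  black smooth-coated: (161 − 158.625)² / 158.625 = 0.0356
  white rough-coated: (158 − 158.625)² / 158.625 = 0.0025
  white smooth-coated: (52 − 52.875)² / 52.875 = 0.0145
χ² = 0.0016 + 0.0356 + 0.0025 + 0.0145 = 0.0542 ≈ 0.054

0.054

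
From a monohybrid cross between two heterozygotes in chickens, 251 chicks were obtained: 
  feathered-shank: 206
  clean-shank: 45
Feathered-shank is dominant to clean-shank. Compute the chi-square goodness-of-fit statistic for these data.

For a monohybrid cross between heterozygotes with complete dominance, the expected phenotypic ratio is 3:1.
The 3:1 ratio has 4 parts, so with N = 251 the expected counts are:
  feathered-shank: 251 × 3/4 = 188.25
  clean-shank: 251 × 1/4 = 62.75
χ² = Σ (O − E)² / E
  feathered-shank: (206 − 188.25)² / 188.25 = 1.6736
  clean-shank: (45 − 62.75)² / 62.75 = 5.0209
χ² = 1.6736 + 5.0209 = 6.6945 ≈ 6.695

6.695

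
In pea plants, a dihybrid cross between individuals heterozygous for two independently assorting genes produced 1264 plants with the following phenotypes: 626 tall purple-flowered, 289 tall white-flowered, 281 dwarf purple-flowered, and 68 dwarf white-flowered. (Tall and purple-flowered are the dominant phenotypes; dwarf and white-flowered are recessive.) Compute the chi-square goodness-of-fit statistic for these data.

A dihybrid F₂ with independent assortment and complete dominance at both loci gives a 9:3:3:1 phenotypic ratio.
The 9:3:3:1 ratio has 16 parts, so with N = 1264 the expected counts are:
  tall purple-flowered: 1264 × 9/16 = 711
  tall white-flowered: 1264 × 3/16 = 237
  dwarf purple-flowered: 1264 × 3/16 = 237
  dwarf white-flowered: 1264 × 1/16 = 79
χ² = Σ (O − E)² / E
  tall purple-flowered: (626 − 711)² / 711 = 10.1617
  tall white-flowered: (289 − 237)² / 237 = 11.4093
  dwarf purple-flowered: (281 − 237)² / 237 = 8.1688
  dwarf white-flowered: (68 − 79)² / 79 = 1.5316
χ² = 10.1617 + 11.4093 + 8.1688 + 1.5316 = 31.2714 ≈ 31.271

31.271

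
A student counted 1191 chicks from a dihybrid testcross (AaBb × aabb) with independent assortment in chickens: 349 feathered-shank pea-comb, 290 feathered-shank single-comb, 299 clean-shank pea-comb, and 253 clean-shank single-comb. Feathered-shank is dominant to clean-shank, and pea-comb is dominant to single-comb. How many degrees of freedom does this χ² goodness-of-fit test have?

A dihybrid testcross with independent assortment gives a 1:1:1:1 ratio.
A goodness-of-fit test with 4 phenotype classes has df = 4 − 1 = 3.

3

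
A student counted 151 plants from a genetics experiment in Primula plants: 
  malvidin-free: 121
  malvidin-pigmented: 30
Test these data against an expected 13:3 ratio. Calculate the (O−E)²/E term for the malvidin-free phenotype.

Expected counts for N = 151 under a 13:3 ratio (total parts = 16):
  malvidin-free: 151 × 13/16 = 122.6875
  malvidin-pigmented: 151 × 3/16 = 28.3125
Contribution of malvidin-free: (121 − 122.6875)² / 122.6875 = 0.0232

0.023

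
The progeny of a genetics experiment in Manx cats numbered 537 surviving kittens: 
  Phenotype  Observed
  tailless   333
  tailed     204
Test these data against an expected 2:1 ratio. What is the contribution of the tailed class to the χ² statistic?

The 2:1 ratio has 3 parts, so with N = 537 the expected counts are:
  tailless: 537 × 2/3 = 358
  tailed: 537 × 1/3 = 179
Contribution of tailed: (204 − 179)² / 179 = 3.4916

3.492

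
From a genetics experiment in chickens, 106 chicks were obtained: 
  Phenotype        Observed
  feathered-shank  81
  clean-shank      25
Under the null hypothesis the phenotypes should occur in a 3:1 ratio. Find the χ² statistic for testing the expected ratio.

0.113

Under the 3:1 hypothesis (Σ ratio = 4, N = 106):
  feathered-shank: 106 × 3/4 = 79.5
  clean-shank: 106 × 1/4 = 26.5
χ² = Σ (O − E)² / E
  feathered-shank: (81 − 79.5)² / 79.5 = 0.0283
  clean-shank: (25 − 26.5)² / 26.5 = 0.0849
χ² = 0.0283 + 0.0849 = 0.1132 ≈ 0.113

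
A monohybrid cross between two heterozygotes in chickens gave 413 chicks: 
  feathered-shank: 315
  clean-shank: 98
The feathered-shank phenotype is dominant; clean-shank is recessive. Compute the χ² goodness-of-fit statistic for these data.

0.356

For a monohybrid cross between heterozygotes with complete dominance, the expected phenotypic ratio is 3:1.
Total ratio parts = 4. Expected numbers out of 413:
  feathered-shank: 413 × 3/4 = 309.75
  clean-shank: 413 × 1/4 = 103.25
χ² = Σ (O − E)² / E
  feathered-shank: (315 − 309.75)² / 309.75 = 0.0890
  clean-shank: (98 − 103.25)² / 103.25 = 0.2669
χ² = 0.0890 + 0.2669 = 0.3559 ≈ 0.356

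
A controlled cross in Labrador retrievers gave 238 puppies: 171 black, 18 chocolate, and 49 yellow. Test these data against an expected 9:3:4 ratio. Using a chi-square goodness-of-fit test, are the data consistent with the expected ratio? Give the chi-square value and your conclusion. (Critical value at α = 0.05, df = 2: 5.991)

28.034; not consistent

The 9:3:4 ratio has 16 parts, so with N = 238 the expected counts are:
  black: 238 × 9/16 = 133.875
  chocolate: 238 × 3/16 = 44.625
  yellow: 238 × 4/16 = 59.5
χ² = Σ (O − E)² / E
  black: (171 − 133.875)² / 133.875 = 10.2952
  chocolate: (18 − 44.625)² / 44.625 = 15.8855
  yellow: (49 − 59.5)² / 59.5 = 1.8529
χ² = 10.2952 + 15.8855 + 1.8529 = 28.0336 ≈ 28.034
Degrees of freedom = 3 − 1 = 2; critical value at α = 0.05 is 5.991.
Since 28.034 > 5.991, we reject the null hypothesis — the data do not fit the 9:3:4 ratio.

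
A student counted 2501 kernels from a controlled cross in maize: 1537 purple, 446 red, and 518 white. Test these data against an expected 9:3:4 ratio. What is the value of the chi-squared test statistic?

Under the 9:3:4 hypothesis (Σ ratio = 16, N = 2501):
  purple: 2501 × 9/16 = 1406.8125
  red: 2501 × 3/16 = 468.9375
  white: 2501 × 4/16 = 625.25
χ² = Σ (O − E)² / E
  purple: (1537 − 1406.8125)² / 1406.8125 = 12.0477
  red: (446 − 468.9375)² / 468.9375 = 1.1220
  white: (518 − 625.25)² / 625.25 = 18.3967
χ² = 12.0477 + 1.1220 + 18.3967 = 31.5664 ≈ 31.566

31.566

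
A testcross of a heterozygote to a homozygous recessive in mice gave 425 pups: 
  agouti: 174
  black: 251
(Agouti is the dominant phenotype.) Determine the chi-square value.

13.951

A testcross of a heterozygote (Aa × aa) gives a 1:1 phenotypic ratio.
The 1:1 ratio has 2 parts, so with N = 425 the expected counts are:
  agouti: 425 × 1/2 = 212.5
  black: 425 × 1/2 = 212.5
χ² = Σ (O − E)² / E
  agouti: (174 − 212.5)² / 212.5 = 6.9753
  black: (251 − 212.5)² / 212.5 = 6.9753
χ² = 6.9753 + 6.9753 = 13.9506 ≈ 13.951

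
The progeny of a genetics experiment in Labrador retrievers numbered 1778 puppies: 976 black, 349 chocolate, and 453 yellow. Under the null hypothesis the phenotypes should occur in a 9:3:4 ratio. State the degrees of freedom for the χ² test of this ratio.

A goodness-of-fit test with 3 phenotype classes has df = 3 − 1 = 2.

2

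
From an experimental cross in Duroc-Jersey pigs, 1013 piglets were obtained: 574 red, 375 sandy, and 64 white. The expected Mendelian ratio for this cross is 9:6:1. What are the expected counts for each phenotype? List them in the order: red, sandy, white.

569.8125, 379.875, 63.3125

Total ratio parts = 16. Expected numbers out of 1013:
  red: 1013 × 9/16 = 569.8125
  sandy: 1013 × 6/16 = 379.875
  white: 1013 × 1/16 = 63.3125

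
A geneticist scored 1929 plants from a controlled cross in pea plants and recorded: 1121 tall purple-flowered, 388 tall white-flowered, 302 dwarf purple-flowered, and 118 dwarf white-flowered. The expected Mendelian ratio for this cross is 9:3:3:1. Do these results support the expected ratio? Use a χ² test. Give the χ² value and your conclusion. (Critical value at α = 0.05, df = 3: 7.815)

The 9:3:3:1 ratio has 16 parts, so with N = 1929 the expected counts are:
  tall purple-flowered: 1929 × 9/16 = 1085.0625
  tall white-flowered: 1929 × 3/16 = 361.6875
  dwarf purple-flowered: 1929 × 3/16 = 361.6875
  dwarf white-flowered: 1929 × 1/16 = 120.5625
χ² = Σ (O − E)² / E
  tall purple-flowered: (1121 − 1085.0625)² / 1085.0625 = 1.1903
  tall white-flowered: (388 − 361.6875)² / 361.6875 = 1.9142
  dwarf purple-flowered: (302 − 361.6875)² / 361.6875 = 9.8499
  dwarf white-flowered: (118 − 120.5625)² / 120.5625 = 0.0545
χ² = 1.1903 + 1.9142 + 9.8499 + 0.0545 = 13.0089 ≈ 13.009
Degrees of freedom = 4 − 1 = 3; critical value at α = 0.05 is 7.815.
Since 13.009 > 7.815, we reject the null hypothesis — the data do not fit the 9:3:3:1 ratio.

13.009; not consistent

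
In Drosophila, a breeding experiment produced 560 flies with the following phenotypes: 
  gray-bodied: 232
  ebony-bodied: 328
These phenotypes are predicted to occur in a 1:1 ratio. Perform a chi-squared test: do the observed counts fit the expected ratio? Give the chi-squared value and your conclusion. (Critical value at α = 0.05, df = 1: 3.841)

Total ratio parts = 2. Expected numbers out of 560:
  gray-bodied: 560 × 1/2 = 280
  ebony-bodied: 560 × 1/2 = 280
χ² = Σ (O − E)² / E
  gray-bodied: (232 − 280)² / 280 = 8.2286
  ebony-bodied: (328 − 280)² / 280 = 8.2286
χ² = 8.2286 + 8.2286 = 16.4572 ≈ 16.457
Degrees of freedom = 2 − 1 = 1; critical value at α = 0.05 is 3.841.
Since 16.457 > 3.841, we reject the null hypothesis — the data do not fit the 1:1 ratio.

16.457; not consistent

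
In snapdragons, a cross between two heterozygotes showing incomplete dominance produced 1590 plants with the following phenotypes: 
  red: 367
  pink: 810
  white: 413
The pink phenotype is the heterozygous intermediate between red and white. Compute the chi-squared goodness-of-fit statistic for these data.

3.228

With incomplete dominance, a heterozygote × heterozygote cross gives a 1:2:1 phenotypic ratio.
Expected counts for N = 1590 under a 1:2:1 ratio (total parts = 4):
  red: 1590 × 1/4 = 397.5
  pink: 1590 × 2/4 = 795
  white: 1590 × 1/4 = 397.5
χ² = Σ (O − E)² / E
  red: (367 − 397.5)² / 397.5 = 2.3403
  pink: (810 − 795)² / 795 = 0.2830
  white: (413 − 397.5)² / 397.5 = 0.6044
χ² = 2.3403 + 0.2830 + 0.6044 = 3.2277 ≈ 3.228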